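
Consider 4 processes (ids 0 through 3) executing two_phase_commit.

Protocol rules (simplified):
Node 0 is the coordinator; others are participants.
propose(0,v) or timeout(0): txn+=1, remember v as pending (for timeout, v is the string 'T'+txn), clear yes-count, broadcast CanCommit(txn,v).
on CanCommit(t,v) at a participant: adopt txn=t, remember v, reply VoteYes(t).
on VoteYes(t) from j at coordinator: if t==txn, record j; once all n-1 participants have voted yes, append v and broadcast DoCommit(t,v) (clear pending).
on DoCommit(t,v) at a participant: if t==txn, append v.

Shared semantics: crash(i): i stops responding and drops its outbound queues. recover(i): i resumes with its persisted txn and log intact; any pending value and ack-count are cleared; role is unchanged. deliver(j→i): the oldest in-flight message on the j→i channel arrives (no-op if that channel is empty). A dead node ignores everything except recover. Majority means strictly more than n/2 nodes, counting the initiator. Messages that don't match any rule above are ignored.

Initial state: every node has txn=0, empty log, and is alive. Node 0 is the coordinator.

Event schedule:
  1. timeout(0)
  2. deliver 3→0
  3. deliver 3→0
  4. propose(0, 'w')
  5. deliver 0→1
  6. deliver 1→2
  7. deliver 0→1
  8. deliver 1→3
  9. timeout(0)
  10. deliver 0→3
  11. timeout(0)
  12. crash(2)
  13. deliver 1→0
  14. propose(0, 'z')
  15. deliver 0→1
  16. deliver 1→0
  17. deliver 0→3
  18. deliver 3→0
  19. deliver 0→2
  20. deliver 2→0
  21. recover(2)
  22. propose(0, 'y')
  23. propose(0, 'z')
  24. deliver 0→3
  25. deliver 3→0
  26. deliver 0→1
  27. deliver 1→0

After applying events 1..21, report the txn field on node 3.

[1] timeout(0) → N0(coor t1 [-])
[2] deliver 3→0 → ∅
[3] deliver 3→0 → ∅
[4] propose(0,'w') → N0(coor t2 [-])
[5] deliver 0→1 → N1(part t1 [-])
[6] deliver 1→2 → ∅
[7] deliver 0→1 → N1(part t2 [-])
[8] deliver 1→3 → ∅
[9] timeout(0) → N0(coor t3 [-])
[10] deliver 0→3 → N3(part t1 [-])
[11] timeout(0) → N0(coor t4 [-])
[12] crash(2) → N2(✗part t0 [-])
[13] deliver 1→0 → ∅
[14] propose(0,'z') → N0(coor t5 [-])
[15] deliver 0→1 → N1(part t3 [-])
[16] deliver 1→0 → ∅
[17] deliver 0→3 → N3(part t2 [-])
[18] deliver 3→0 → ∅
[19] deliver 0→2 → ∅
[20] deliver 2→0 → ∅
[21] recover(2) → N2(part t0 [-])

2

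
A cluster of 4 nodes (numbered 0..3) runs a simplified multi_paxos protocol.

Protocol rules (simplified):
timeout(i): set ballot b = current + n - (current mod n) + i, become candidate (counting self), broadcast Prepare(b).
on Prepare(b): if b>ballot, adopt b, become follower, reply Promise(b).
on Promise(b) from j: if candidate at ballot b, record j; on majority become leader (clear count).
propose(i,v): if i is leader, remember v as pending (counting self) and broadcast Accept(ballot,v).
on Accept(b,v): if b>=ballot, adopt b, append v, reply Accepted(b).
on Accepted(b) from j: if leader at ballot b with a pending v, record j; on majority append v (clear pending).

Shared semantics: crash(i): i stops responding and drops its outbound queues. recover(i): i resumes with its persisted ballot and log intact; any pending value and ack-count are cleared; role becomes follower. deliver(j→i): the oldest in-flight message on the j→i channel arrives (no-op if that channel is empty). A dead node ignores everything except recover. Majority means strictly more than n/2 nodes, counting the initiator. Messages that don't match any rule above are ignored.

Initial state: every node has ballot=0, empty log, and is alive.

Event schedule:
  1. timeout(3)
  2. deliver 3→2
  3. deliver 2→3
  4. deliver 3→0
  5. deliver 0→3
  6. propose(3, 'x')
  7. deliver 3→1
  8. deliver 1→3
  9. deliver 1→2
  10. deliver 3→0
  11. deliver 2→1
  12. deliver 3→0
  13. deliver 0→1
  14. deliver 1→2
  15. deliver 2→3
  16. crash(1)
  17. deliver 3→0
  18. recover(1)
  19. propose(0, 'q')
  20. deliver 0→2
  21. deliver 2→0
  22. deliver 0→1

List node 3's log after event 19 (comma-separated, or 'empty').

[1] timeout(3) → N3(cand b7 [-])
[2] deliver 3→2 → N2(foll b7 [-])
[3] deliver 2→3 → ∅
[4] deliver 3→0 → N0(foll b7 [-])
[5] deliver 0→3 → N3(lead b7 [-])
[6] propose(3,'x') → ∅
[7] deliver 3→1 → N1(foll b7 [-])
[8] deliver 1→3 → ∅
[9] deliver 1→2 → ∅
[10] deliver 3→0 → N0(foll b7 [x])
[11] deliver 2→1 → ∅
[12] deliver 3→0 → ∅
[13] deliver 0→1 → ∅
[14] deliver 1→2 → ∅
[15] deliver 2→3 → ∅
[16] crash(1) → N1(✗foll b7 [-])
[17] deliver 3→0 → ∅
[18] recover(1) → N1(foll b7 [-])
[19] propose(0,'q') → ∅

empty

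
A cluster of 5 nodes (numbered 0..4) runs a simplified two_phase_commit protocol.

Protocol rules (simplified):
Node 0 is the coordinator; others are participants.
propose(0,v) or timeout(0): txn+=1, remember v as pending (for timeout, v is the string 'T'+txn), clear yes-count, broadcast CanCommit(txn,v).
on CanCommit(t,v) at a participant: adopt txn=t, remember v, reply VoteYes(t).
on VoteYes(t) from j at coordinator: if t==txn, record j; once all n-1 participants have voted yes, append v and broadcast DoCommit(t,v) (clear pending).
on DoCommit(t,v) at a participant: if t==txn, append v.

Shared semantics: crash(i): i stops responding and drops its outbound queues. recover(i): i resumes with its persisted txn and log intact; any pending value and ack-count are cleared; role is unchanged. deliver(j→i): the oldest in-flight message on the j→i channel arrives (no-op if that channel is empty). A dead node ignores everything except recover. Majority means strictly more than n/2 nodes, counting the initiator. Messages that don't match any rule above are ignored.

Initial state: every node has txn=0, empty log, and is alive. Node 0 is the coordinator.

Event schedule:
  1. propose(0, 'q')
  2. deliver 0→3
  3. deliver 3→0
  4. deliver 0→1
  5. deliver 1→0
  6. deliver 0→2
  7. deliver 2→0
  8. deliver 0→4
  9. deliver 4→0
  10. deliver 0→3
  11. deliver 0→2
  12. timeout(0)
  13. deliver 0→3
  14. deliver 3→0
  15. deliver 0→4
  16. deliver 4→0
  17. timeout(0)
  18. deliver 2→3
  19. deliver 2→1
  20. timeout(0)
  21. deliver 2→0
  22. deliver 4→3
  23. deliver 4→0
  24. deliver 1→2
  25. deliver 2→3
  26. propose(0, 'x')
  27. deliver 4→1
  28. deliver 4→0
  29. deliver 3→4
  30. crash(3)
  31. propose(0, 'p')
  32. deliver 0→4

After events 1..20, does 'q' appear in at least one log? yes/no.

yes

[1] propose(0,'q') → N0(coor t1 [-])
[2] deliver 0→3 → N3(part t1 [-])
[3] deliver 3→0 → ∅
[4] deliver 0→1 → N1(part t1 [-])
[5] deliver 1→0 → ∅
[6] deliver 0→2 → N2(part t1 [-])
[7] deliver 2→0 → ∅
[8] deliver 0→4 → N4(part t1 [-])
[9] deliver 4→0 → N0(coor t1 [q])
[10] deliver 0→3 → N3(part t1 [q])
[11] deliver 0→2 → N2(part t1 [q])
[12] timeout(0) → N0(coor t2 [q])
[13] deliver 0→3 → N3(part t2 [q])
[14] deliver 3→0 → ∅
[15] deliver 0→4 → N4(part t1 [q])
[16] deliver 4→0 → ∅
[17] timeout(0) → N0(coor t3 [q])
[18] deliver 2→3 → ∅
[19] deliver 2→1 → ∅
[20] timeout(0) → N0(coor t4 [q])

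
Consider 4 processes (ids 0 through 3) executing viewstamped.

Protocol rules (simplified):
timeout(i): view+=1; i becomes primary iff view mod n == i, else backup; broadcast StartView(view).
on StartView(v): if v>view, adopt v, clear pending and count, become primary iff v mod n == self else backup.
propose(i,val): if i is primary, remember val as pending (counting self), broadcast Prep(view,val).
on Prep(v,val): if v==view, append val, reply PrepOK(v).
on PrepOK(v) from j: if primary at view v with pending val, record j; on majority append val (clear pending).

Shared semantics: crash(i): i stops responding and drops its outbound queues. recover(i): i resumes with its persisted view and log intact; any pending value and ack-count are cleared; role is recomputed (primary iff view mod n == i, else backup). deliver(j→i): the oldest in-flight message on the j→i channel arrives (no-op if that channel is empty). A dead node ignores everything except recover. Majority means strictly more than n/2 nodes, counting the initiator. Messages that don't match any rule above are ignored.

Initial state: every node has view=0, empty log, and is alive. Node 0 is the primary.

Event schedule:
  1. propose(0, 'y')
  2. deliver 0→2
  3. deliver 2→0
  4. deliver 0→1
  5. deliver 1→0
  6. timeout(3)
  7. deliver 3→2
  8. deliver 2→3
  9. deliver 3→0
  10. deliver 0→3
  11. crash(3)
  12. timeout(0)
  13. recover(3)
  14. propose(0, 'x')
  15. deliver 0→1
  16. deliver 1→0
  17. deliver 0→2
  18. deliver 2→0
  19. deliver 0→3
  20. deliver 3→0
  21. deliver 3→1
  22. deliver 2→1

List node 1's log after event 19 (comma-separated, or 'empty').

step 1 propose(0,'y'): —
step 2 deliver 0→2: 2={back,v=0,log=y}
step 3 deliver 2→0: —
step 4 deliver 0→1: 1={back,v=0,log=y}
step 5 deliver 1→0: 0={prim,v=0,log=y}
step 6 timeout(3): 3={back,v=1,log=-}
step 7 deliver 3→2: 2={back,v=1,log=y}
step 8 deliver 2→3: —
step 9 deliver 3→0: 0={back,v=1,log=y}
step 10 deliver 0→3: —
step 11 crash(3): 3={✗back,v=1,log=-}
step 12 timeout(0): 0={back,v=2,log=y}
step 13 recover(3): 3={back,v=1,log=-}
step 14 propose(0,'x'): —
step 15 deliver 0→1: 1={back,v=2,log=y}
step 16 deliver 1→0: —
step 17 deliver 0→2: 2={prim,v=2,log=y}
step 18 deliver 2→0: —
step 19 deliver 0→3: 3={back,v=2,log=-}

y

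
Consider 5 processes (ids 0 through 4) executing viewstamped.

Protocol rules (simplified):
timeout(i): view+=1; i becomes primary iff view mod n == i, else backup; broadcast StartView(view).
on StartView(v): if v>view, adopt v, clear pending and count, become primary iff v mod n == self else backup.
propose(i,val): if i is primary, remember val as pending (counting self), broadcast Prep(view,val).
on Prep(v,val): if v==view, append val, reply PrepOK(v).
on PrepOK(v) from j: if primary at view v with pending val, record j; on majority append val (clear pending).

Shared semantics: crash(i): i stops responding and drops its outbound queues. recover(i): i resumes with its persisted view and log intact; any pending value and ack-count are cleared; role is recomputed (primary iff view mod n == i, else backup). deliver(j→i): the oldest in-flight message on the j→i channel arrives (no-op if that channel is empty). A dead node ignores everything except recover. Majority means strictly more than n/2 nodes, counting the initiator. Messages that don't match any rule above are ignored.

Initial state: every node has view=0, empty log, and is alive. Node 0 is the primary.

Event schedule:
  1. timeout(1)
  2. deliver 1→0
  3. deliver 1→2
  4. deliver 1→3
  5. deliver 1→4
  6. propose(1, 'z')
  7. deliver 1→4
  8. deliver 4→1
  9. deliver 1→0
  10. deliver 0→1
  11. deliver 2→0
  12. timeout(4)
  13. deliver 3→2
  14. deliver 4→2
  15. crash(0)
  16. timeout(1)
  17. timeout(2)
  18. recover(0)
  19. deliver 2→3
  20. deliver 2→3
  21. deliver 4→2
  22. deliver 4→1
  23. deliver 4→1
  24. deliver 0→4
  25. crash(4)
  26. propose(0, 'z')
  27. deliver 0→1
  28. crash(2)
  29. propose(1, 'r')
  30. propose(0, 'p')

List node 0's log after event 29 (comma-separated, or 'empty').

z

[1] timeout(1) → N1(prim v1 [-])
[2] deliver 1→0 → N0(back v1 [-])
[3] deliver 1→2 → N2(back v1 [-])
[4] deliver 1→3 → N3(back v1 [-])
[5] deliver 1→4 → N4(back v1 [-])
[6] propose(1,'z') → ∅
[7] deliver 1→4 → N4(back v1 [z])
[8] deliver 4→1 → ∅
[9] deliver 1→0 → N0(back v1 [z])
[10] deliver 0→1 → N1(prim v1 [z])
[11] deliver 2→0 → ∅
[12] timeout(4) → N4(back v2 [z])
[13] deliver 3→2 → ∅
[14] deliver 4→2 → N2(prim v2 [-])
[15] crash(0) → N0(✗back v1 [z])
[16] timeout(1) → N1(back v2 [z])
[17] timeout(2) → N2(back v3 [-])
[18] recover(0) → N0(back v1 [z])
[19] deliver 2→3 → N3(prim v3 [-])
[20] deliver 2→3 → ∅
[21] deliver 4→2 → ∅
[22] deliver 4→1 → ∅
[23] deliver 4→1 → ∅
[24] deliver 0→4 → ∅
[25] crash(4) → N4(✗back v2 [z])
[26] propose(0,'z') → ∅
[27] deliver 0→1 → ∅
[28] crash(2) → N2(✗back v3 [-])
[29] propose(1,'r') → ∅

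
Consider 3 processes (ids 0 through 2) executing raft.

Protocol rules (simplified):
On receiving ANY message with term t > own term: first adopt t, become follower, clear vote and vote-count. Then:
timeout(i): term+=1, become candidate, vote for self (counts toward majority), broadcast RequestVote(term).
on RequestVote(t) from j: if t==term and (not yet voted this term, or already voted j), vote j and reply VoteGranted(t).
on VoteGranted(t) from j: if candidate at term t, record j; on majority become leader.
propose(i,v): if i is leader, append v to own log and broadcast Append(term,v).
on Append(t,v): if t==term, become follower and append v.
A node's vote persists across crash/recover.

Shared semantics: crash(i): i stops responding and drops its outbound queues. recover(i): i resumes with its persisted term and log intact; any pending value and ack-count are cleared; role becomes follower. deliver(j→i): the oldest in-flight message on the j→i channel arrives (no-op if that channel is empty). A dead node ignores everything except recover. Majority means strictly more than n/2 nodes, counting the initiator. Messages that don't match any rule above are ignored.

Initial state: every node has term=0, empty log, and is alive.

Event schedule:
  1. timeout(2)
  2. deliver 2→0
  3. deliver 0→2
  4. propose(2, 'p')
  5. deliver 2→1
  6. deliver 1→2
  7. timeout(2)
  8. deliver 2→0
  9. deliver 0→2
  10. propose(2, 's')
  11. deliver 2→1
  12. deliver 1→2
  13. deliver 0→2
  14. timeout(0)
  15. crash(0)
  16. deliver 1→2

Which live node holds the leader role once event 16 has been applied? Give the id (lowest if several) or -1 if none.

-1

[1] timeout(2) → N2(cand t1 [-])
[2] deliver 2→0 → N0(foll t1 [-])
[3] deliver 0→2 → N2(lead t1 [-])
[4] propose(2,'p') → N2(lead t1 [p])
[5] deliver 2→1 → N1(foll t1 [-])
[6] deliver 1→2 → ∅
[7] timeout(2) → N2(cand t2 [p])
[8] deliver 2→0 → N0(foll t1 [p])
[9] deliver 0→2 → ∅
[10] propose(2,'s') → ∅
[11] deliver 2→1 → N1(foll t1 [p])
[12] deliver 1→2 → ∅
[13] deliver 0→2 → ∅
[14] timeout(0) → N0(cand t2 [p])
[15] crash(0) → N0(✗cand t2 [p])
[16] deliver 1→2 → ∅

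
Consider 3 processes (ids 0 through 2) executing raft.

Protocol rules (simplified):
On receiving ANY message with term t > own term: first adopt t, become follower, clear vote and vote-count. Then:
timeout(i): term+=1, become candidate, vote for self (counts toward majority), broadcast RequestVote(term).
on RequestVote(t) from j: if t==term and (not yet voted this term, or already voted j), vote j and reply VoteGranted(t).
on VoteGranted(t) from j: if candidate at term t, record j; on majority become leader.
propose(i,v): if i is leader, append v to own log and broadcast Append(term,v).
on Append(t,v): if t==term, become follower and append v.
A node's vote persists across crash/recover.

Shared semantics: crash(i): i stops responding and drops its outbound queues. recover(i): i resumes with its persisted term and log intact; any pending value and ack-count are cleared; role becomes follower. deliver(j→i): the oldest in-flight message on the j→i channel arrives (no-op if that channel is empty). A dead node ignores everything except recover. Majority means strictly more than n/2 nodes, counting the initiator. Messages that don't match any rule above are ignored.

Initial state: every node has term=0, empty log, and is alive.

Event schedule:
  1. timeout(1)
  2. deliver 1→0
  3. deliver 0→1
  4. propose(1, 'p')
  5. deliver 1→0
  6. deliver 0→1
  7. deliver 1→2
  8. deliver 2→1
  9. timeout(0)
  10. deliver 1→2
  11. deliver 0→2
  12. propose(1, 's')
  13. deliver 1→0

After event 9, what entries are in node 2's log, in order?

after 1 — timeout(1): n1:cand/t1/[-]
after 2 — deliver 1→0: n0:foll/t1/[-]
after 3 — deliver 0→1: n1:lead/t1/[-]
after 4 — propose(1,'p'): n1:lead/t1/[p]
after 5 — deliver 1→0: n0:foll/t1/[p]
after 6 — deliver 0→1: ·
after 7 — deliver 1→2: n2:foll/t1/[-]
after 8 — deliver 2→1: ·
after 9 — timeout(0): n0:cand/t2/[p]

empty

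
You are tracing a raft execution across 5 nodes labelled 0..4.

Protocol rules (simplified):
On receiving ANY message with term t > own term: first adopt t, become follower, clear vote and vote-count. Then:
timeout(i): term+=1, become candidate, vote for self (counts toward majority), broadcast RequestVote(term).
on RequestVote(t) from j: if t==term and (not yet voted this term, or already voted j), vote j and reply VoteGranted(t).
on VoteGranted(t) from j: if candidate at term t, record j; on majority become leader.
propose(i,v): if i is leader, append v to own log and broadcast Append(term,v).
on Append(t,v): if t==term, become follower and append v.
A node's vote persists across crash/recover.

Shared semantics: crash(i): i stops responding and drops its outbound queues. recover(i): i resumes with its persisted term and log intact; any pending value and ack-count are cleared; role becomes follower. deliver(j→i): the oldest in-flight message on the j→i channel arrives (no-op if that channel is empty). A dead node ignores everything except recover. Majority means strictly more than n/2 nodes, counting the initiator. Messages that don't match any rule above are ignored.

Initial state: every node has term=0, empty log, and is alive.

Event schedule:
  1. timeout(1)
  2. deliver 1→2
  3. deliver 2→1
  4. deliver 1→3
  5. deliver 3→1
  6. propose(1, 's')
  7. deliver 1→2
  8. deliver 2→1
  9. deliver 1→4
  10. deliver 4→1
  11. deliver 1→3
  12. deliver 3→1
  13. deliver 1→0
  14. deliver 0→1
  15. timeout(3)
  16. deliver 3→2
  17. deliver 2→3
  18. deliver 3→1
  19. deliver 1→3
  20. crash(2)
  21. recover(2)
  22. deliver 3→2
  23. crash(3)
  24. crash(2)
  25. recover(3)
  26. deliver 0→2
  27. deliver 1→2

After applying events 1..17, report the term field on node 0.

1. timeout(1):  <1:cand t1 ->
2. deliver 1→2:  <2:foll t1 ->
3. deliver 2→1:  nop
4. deliver 1→3:  <3:foll t1 ->
5. deliver 3→1:  <1:lead t1 ->
6. propose(1,'s'):  <1:lead t1 s>
7. deliver 1→2:  <2:foll t1 s>
8. deliver 2→1:  nop
9. deliver 1→4:  <4:foll t1 ->
10. deliver 4→1:  nop
11. deliver 1→3:  <3:foll t1 s>
12. deliver 3→1:  nop
13. deliver 1→0:  <0:foll t1 ->
14. deliver 0→1:  nop
15. timeout(3):  <3:cand t2 s>
16. deliver 3→2:  <2:foll t2 s>
17. deliver 2→3:  nop

1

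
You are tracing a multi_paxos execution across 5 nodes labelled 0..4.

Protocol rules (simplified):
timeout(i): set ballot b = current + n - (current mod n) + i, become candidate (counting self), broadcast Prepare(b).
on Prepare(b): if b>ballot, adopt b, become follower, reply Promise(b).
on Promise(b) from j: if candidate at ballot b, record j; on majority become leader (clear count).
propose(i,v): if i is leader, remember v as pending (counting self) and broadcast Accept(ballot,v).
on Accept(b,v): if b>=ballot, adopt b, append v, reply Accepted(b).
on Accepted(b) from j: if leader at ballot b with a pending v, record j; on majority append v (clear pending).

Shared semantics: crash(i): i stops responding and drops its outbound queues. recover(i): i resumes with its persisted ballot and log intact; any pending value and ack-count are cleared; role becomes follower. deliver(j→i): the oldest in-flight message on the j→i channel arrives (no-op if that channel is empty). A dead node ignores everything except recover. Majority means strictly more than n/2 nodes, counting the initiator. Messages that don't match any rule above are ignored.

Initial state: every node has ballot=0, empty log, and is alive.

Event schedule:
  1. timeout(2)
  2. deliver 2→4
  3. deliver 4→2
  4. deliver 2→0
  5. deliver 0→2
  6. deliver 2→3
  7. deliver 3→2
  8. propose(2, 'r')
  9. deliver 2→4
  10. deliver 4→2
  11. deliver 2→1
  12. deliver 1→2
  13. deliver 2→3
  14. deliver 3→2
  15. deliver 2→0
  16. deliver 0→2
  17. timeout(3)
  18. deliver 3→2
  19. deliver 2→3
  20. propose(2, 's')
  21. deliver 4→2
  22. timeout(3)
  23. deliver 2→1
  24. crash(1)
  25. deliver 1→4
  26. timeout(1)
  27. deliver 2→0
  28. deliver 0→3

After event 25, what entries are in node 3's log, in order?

r

1. timeout(2):  <2:cand b7 ->
2. deliver 2→4:  <4:foll b7 ->
3. deliver 4→2:  nop
4. deliver 2→0:  <0:foll b7 ->
5. deliver 0→2:  <2:lead b7 ->
6. deliver 2→3:  <3:foll b7 ->
7. deliver 3→2:  nop
8. propose(2,'r'):  nop
9. deliver 2→4:  <4:foll b7 r>
10. deliver 4→2:  nop
11. deliver 2→1:  <1:foll b7 ->
12. deliver 1→2:  nop
13. deliver 2→3:  <3:foll b7 r>
14. deliver 3→2:  <2:lead b7 r>
15. deliver 2→0:  <0:foll b7 r>
16. deliver 0→2:  nop
17. timeout(3):  <3:cand b13 r>
18. deliver 3→2:  <2:foll b13 r>
19. deliver 2→3:  nop
20. propose(2,'s'):  nop
21. deliver 4→2:  nop
22. timeout(3):  <3:cand b18 r>
23. deliver 2→1:  <1:foll b7 r>
24. crash(1):  <1:✗foll b7 r>
25. deliver 1→4:  nop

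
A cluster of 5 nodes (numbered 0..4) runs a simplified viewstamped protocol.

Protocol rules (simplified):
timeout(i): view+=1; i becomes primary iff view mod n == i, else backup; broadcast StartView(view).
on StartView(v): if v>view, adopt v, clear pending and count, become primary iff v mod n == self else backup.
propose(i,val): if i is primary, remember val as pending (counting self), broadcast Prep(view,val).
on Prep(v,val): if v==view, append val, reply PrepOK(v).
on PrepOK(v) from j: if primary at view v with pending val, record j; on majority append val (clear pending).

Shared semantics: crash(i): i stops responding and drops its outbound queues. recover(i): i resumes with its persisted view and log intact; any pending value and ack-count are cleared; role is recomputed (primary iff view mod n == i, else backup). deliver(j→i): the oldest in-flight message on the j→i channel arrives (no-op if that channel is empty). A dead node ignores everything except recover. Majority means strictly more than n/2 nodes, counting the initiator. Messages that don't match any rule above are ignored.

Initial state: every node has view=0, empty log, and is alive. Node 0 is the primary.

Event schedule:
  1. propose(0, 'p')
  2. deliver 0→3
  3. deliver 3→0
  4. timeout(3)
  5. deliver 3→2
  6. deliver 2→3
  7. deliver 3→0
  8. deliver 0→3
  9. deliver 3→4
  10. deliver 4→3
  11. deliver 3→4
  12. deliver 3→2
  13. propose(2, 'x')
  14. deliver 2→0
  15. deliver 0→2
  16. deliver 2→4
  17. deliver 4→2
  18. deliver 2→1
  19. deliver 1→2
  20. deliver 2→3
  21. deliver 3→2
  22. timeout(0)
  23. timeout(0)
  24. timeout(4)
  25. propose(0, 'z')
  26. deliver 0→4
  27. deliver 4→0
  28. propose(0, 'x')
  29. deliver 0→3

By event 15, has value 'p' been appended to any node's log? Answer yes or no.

yes

1. propose(0,'p'):  nop
2. deliver 0→3:  <3:back v0 p>
3. deliver 3→0:  nop
4. timeout(3):  <3:back v1 p>
5. deliver 3→2:  <2:back v1 ->
6. deliver 2→3:  nop
7. deliver 3→0:  <0:back v1 ->
8. deliver 0→3:  nop
9. deliver 3→4:  <4:back v1 ->
10. deliver 4→3:  nop
11. deliver 3→4:  nop
12. deliver 3→2:  nop
13. propose(2,'x'):  nop
14. deliver 2→0:  nop
15. deliver 0→2:  nop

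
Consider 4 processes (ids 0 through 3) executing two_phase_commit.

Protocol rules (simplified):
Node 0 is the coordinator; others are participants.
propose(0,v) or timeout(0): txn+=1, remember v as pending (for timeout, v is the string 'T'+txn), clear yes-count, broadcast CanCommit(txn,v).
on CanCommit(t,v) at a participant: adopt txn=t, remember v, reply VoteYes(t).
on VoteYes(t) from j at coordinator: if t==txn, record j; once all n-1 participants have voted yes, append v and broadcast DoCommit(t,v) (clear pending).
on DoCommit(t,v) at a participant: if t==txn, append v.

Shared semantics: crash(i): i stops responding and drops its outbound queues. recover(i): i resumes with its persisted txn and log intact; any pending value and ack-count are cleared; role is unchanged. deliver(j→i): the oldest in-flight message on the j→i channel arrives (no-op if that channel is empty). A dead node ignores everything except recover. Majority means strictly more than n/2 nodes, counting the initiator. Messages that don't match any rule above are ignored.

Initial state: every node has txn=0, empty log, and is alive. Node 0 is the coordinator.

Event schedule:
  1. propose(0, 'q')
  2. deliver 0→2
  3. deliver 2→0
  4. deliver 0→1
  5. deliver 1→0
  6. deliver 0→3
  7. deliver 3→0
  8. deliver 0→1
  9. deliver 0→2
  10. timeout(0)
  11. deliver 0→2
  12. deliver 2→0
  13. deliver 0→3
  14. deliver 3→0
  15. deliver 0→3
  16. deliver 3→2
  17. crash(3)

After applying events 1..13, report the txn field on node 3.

1

after 1 — propose(0,'q'): n0:coor/t1/[-]
after 2 — deliver 0→2: n2:part/t1/[-]
after 3 — deliver 2→0: ·
after 4 — deliver 0→1: n1:part/t1/[-]
after 5 — deliver 1→0: ·
after 6 — deliver 0→3: n3:part/t1/[-]
after 7 — deliver 3→0: n0:coor/t1/[q]
after 8 — deliver 0→1: n1:part/t1/[q]
after 9 — deliver 0→2: n2:part/t1/[q]
after 10 — timeout(0): n0:coor/t2/[q]
after 11 — deliver 0→2: n2:part/t2/[q]
after 12 — deliver 2→0: ·
after 13 — deliver 0→3: n3:part/t1/[q]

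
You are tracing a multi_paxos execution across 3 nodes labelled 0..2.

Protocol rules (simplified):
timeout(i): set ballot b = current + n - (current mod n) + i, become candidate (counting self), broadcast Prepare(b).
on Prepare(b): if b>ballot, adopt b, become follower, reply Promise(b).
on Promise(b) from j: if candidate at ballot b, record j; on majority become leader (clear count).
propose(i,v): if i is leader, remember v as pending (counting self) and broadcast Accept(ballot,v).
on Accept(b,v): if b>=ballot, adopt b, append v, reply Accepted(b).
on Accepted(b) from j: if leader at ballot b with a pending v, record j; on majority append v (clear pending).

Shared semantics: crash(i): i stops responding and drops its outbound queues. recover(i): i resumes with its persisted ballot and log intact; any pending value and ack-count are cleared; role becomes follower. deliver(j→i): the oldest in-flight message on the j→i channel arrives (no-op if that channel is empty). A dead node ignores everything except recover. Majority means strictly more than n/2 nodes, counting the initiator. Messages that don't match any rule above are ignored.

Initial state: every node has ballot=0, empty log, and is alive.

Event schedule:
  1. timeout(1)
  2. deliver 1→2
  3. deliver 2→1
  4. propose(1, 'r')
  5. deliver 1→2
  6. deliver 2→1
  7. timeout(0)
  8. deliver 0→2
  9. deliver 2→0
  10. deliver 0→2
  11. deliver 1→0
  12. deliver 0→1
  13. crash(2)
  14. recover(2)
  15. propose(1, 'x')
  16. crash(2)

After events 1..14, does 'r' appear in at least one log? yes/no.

after 1 — timeout(1): n1:cand/b4/[-]
after 2 — deliver 1→2: n2:foll/b4/[-]
after 3 — deliver 2→1: n1:lead/b4/[-]
after 4 — propose(1,'r'): ·
after 5 — deliver 1→2: n2:foll/b4/[r]
after 6 — deliver 2→1: n1:lead/b4/[r]
after 7 — timeout(0): n0:cand/b3/[-]
after 8 — deliver 0→2: ·
after 9 — deliver 2→0: ·
after 10 — deliver 0→2: ·
after 11 — deliver 1→0: n0:foll/b4/[-]
after 12 — deliver 0→1: ·
after 13 — crash(2): n2:✗foll/b4/[r]
after 14 — recover(2): n2:foll/b4/[r]

yes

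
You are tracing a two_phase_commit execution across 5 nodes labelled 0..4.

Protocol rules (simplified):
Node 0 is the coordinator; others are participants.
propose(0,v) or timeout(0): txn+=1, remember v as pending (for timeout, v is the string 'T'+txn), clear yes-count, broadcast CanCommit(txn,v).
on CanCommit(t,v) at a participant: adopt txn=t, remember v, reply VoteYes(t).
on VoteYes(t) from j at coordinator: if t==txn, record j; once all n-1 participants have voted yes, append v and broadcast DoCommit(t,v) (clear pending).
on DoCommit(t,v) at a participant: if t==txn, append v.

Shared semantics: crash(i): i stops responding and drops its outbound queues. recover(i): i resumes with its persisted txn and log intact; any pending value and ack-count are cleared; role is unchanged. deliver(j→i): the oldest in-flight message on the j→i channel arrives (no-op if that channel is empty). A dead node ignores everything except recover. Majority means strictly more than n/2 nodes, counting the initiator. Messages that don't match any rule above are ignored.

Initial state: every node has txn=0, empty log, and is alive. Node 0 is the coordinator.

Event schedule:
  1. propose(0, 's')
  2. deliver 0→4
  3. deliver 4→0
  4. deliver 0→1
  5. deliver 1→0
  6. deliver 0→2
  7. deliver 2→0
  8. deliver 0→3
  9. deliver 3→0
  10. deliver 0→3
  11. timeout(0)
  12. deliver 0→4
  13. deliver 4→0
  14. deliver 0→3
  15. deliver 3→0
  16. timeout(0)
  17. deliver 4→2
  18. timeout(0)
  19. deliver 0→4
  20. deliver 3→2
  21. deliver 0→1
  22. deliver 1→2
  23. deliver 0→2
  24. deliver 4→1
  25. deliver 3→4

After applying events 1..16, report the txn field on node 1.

e1 propose(0,'s'): 0[coor,t=1,-]
e2 deliver 0→4: 4[part,t=1,-]
e3 deliver 4→0: ·
e4 deliver 0→1: 1[part,t=1,-]
e5 deliver 1→0: ·
e6 deliver 0→2: 2[part,t=1,-]
e7 deliver 2→0: ·
e8 deliver 0→3: 3[part,t=1,-]
e9 deliver 3→0: 0[coor,t=1,s]
e10 deliver 0→3: 3[part,t=1,s]
e11 timeout(0): 0[coor,t=2,s]
e12 deliver 0→4: 4[part,t=1,s]
e13 deliver 4→0: ·
e14 deliver 0→3: 3[part,t=2,s]
e15 deliver 3→0: ·
e16 timeout(0): 0[coor,t=3,s]

1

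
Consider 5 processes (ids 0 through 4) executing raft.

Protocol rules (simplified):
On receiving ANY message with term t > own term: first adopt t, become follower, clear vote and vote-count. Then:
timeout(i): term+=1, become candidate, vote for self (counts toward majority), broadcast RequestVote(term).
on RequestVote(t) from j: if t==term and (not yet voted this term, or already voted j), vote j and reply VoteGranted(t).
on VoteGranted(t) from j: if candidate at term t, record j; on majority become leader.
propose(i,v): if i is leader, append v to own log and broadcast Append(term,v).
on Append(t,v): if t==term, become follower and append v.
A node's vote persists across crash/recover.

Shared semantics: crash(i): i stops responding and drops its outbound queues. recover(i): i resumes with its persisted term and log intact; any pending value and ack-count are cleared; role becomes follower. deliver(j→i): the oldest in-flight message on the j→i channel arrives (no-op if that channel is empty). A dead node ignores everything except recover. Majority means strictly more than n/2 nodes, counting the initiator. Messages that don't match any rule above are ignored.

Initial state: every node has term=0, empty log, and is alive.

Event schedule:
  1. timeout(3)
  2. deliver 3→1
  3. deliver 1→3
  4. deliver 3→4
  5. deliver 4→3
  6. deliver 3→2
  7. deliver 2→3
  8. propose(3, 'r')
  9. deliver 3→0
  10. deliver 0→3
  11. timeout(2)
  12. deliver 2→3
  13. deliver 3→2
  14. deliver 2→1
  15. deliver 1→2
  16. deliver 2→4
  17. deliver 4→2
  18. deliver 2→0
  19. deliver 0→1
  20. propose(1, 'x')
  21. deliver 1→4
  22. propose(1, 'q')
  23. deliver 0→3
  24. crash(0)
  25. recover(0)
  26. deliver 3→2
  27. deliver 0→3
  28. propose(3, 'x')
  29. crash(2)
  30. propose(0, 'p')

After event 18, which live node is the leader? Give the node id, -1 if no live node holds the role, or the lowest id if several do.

after 1 — timeout(3): n3:cand/t1/[-]
after 2 — deliver 3→1: n1:foll/t1/[-]
after 3 — deliver 1→3: ·
after 4 — deliver 3→4: n4:foll/t1/[-]
after 5 — deliver 4→3: n3:lead/t1/[-]
after 6 — deliver 3→2: n2:foll/t1/[-]
after 7 — deliver 2→3: ·
after 8 — propose(3,'r'): n3:lead/t1/[r]
after 9 — deliver 3→0: n0:foll/t1/[-]
after 10 — deliver 0→3: ·
after 11 — timeout(2): n2:cand/t2/[-]
after 12 — deliver 2→3: n3:foll/t2/[r]
after 13 — deliver 3→2: ·
after 14 — deliver 2→1: n1:foll/t2/[-]
after 15 — deliver 1→2: ·
after 16 — deliver 2→4: n4:foll/t2/[-]
after 17 — deliver 4→2: n2:lead/t2/[-]
after 18 — deliver 2→0: n0:foll/t2/[-]

2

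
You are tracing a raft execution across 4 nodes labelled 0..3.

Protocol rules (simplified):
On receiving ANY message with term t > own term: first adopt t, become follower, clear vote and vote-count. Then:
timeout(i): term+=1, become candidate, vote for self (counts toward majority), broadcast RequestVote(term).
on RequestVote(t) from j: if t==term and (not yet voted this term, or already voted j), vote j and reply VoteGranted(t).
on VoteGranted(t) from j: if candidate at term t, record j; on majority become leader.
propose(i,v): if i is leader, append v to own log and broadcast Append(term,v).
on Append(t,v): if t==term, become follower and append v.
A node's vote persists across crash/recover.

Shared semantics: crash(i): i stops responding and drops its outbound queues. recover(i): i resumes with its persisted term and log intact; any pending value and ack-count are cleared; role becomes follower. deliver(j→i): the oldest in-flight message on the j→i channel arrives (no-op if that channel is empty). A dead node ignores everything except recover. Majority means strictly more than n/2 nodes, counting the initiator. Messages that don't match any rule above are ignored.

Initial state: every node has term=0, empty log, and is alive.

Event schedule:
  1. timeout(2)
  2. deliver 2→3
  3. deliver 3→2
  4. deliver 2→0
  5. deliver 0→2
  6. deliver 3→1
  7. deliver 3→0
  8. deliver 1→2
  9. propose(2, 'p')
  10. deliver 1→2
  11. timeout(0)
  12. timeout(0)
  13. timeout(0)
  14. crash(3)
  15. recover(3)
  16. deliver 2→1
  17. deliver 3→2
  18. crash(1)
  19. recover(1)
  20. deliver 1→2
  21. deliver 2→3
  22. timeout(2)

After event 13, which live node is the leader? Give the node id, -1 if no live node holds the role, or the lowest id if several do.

2

1. timeout(2):  <2:cand t1 ->
2. deliver 2→3:  <3:foll t1 ->
3. deliver 3→2:  nop
4. deliver 2→0:  <0:foll t1 ->
5. deliver 0→2:  <2:lead t1 ->
6. deliver 3→1:  nop
7. deliver 3→0:  nop
8. deliver 1→2:  nop
9. propose(2,'p'):  <2:lead t1 p>
10. deliver 1→2:  nop
11. timeout(0):  <0:cand t2 ->
12. timeout(0):  <0:cand t3 ->
13. timeout(0):  <0:cand t4 ->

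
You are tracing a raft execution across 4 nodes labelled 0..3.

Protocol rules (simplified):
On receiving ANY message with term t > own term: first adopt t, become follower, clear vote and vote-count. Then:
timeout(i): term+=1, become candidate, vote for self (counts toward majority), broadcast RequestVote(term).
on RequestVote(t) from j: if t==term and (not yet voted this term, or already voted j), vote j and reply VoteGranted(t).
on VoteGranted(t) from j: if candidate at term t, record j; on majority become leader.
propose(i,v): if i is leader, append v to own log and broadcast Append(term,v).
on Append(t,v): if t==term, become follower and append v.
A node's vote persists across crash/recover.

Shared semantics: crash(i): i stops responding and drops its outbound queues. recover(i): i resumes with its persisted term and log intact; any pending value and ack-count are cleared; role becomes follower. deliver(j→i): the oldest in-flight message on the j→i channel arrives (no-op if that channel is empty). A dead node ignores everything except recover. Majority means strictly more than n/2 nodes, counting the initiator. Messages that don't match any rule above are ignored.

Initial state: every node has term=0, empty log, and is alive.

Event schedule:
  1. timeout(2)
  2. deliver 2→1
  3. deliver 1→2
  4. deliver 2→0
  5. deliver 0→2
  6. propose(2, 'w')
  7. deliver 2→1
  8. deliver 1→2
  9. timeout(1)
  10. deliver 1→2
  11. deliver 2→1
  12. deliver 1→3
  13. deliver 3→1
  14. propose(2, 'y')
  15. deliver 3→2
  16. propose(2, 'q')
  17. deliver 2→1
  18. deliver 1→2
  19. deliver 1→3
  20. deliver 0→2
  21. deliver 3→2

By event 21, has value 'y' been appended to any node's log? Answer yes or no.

e1 timeout(2): 2[cand,t=1,-]
e2 deliver 2→1: 1[foll,t=1,-]
e3 deliver 1→2: ·
e4 deliver 2→0: 0[foll,t=1,-]
e5 deliver 0→2: 2[lead,t=1,-]
e6 propose(2,'w'): 2[lead,t=1,w]
e7 deliver 2→1: 1[foll,t=1,w]
e8 deliver 1→2: ·
e9 timeout(1): 1[cand,t=2,w]
e10 deliver 1→2: 2[foll,t=2,w]
e11 deliver 2→1: ·
e12 deliver 1→3: 3[foll,t=2,-]
e13 deliver 3→1: 1[lead,t=2,w]
e14 propose(2,'y'): ·
e15 deliver 3→2: ·
e16 propose(2,'q'): ·
e17 deliver 2→1: ·
e18 deliver 1→2: ·
e19 deliver 1→3: ·
e20 deliver 0→2: ·
e21 deliver 3→2: ·

no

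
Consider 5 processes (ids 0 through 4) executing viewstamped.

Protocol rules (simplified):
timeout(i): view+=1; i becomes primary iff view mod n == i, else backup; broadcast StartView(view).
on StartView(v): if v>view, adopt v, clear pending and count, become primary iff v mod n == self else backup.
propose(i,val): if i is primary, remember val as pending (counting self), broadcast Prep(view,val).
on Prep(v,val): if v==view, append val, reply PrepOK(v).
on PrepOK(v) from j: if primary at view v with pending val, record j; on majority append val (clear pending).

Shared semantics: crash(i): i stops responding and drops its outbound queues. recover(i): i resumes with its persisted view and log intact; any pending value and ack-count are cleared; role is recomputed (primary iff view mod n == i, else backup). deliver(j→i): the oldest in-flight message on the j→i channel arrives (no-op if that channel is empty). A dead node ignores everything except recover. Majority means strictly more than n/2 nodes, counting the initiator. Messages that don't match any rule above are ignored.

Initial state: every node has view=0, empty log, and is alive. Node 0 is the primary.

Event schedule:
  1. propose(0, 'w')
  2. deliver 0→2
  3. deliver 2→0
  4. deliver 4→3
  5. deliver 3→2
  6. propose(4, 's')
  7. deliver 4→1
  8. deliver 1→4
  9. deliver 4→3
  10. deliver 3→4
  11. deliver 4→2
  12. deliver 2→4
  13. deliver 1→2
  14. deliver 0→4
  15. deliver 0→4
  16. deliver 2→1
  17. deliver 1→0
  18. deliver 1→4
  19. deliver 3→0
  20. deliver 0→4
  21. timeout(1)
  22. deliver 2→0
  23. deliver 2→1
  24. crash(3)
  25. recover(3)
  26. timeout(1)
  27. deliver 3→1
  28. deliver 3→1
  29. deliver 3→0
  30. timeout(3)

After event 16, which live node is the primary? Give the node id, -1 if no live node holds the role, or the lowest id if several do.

after 1 — propose(0,'w'): ·
after 2 — deliver 0→2: n2:back/v0/[w]
after 3 — deliver 2→0: ·
after 4 — deliver 4→3: ·
after 5 — deliver 3→2: ·
after 6 — propose(4,'s'): ·
after 7 — deliver 4→1: ·
after 8 — deliver 1→4: ·
after 9 — deliver 4→3: ·
after 10 — deliver 3→4: ·
after 11 — deliver 4→2: ·
after 12 — deliver 2→4: ·
after 13 — deliver 1→2: ·
after 14 — deliver 0→4: n4:back/v0/[w]
after 15 — deliver 0→4: ·
after 16 — deliver 2→1: ·

0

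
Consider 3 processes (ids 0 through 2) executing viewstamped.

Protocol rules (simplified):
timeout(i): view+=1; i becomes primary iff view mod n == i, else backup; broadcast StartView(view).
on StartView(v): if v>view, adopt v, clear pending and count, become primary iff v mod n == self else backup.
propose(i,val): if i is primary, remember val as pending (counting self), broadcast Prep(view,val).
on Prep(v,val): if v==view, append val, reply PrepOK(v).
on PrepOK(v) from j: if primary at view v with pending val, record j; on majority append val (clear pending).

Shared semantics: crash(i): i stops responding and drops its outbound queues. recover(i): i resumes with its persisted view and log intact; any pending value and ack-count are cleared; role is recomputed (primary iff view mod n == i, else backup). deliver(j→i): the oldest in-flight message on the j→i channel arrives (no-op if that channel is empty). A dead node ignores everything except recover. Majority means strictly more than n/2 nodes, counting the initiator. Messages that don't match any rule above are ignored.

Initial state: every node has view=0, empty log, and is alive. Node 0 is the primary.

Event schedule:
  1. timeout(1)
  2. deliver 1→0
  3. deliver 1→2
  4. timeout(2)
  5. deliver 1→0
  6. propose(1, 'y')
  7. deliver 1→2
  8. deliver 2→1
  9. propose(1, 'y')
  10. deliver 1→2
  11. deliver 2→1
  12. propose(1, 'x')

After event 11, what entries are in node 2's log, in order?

empty

e1 timeout(1): 1[prim,v=1,-]
e2 deliver 1→0: 0[back,v=1,-]
e3 deliver 1→2: 2[back,v=1,-]
e4 timeout(2): 2[prim,v=2,-]
e5 deliver 1→0: ·
e6 propose(1,'y'): ·
e7 deliver 1→2: ·
e8 deliver 2→1: 1[back,v=2,-]
e9 propose(1,'y'): ·
e10 deliver 1→2: ·
e11 deliver 2→1: ·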